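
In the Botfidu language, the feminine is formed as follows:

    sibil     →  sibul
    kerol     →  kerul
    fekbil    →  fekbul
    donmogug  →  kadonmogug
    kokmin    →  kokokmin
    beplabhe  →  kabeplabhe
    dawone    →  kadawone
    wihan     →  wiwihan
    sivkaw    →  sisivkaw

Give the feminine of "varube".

sibil and kokmin both have last vowel 'i' yet inflect differently (sibul, kokokmin), so the last vowel is not what conditions the rule; the final letter is.
"varube" ends in -e. The stems ending in -e (beplabhe → kabeplabhe, dawone → kadawone) add the prefix ka-.
The other patterns: stems ending in -l change the last vowel to 'u'; stems ending in -n or -w repeat the first consonant+vowel as a prefix.
So varube → kavarube.

kavarube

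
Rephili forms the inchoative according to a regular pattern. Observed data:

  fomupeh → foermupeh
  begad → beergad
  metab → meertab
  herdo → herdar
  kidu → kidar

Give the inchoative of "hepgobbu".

hepgobbar

begad and herdo both have 2 vowels yet inflect differently (beergad, herdar), so the number of vowels is not what conditions the rule; whether the stem ends in a vowel or a consonant is.
"hepgobbu" ends in a vowel. The stems ending in a vowel (herdo → herdar, kidu → kidar) drop the final letter and add -ar.
The other pattern: stems ending in a consonant insert -er- after the first vowel.
So hepgobbu → hepgobbar.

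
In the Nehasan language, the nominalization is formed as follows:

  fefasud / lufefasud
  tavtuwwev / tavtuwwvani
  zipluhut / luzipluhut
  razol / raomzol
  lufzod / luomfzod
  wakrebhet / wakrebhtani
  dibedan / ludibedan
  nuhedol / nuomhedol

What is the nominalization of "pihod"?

lufzod and fefasud both end in -d yet inflect differently (luomfzod, lufefasud), so the final letter is not what conditions the rule; the last vowel is.
"pihod" has last vowel 'o'. The stems whose last vowel is 'o' (lufzod → luomfzod, razol → raomzol, nuhedol → nuomhedol) insert -om- after the first vowel.
So pihod → piomhod.

piomhod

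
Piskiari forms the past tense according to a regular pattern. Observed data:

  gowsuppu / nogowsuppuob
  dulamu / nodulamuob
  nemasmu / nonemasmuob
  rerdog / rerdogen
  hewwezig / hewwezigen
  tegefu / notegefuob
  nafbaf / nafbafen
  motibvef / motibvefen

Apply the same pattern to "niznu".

noniznuob

nemasmu and nafbaf both begin with n- yet inflect differently (nonemasmuob, nafbafen), so the first letter is not what conditions the rule; the final letter is.
"niznu" ends in -u. The stems ending in -u (dulamu → nodulamuob, tegefu → notegefuob, nemasmu → nonemasmuob) add no- … -ob around the stem.
So niznu → noniznuob.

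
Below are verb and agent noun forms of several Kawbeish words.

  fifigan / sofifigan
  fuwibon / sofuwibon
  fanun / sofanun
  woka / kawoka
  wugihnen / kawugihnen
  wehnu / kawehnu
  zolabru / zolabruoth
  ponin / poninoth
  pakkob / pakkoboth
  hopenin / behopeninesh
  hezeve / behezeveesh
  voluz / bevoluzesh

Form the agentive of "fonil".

fifigan and wugihnen both end in -n yet inflect differently (sofifigan, kawugihnen), so the final letter is not what conditions the rule; the first letter is.
"fonil" begins with f-. The stems beginning with f- (fifigan → sofifigan, fuwibon → sofuwibon, fanun → sofanun) add the prefix so-.
The other patterns: stems beginning with w- add the prefix ka-; stems beginning with p- or z- add -oth; stems beginning with h- or v- add be- … -esh around the stem.
So fonil → sofonil.

sofonil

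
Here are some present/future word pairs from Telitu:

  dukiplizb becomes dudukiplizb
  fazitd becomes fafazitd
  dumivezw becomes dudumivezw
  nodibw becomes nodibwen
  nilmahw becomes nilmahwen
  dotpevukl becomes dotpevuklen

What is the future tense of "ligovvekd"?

ligovvekden

"ligovvekd" has second-to-last letter 'k'. The one such stem in the data (dotpevukl → dotpevuklen) adds -en, so the same rule applies.
So ligovvekd → ligovvekden.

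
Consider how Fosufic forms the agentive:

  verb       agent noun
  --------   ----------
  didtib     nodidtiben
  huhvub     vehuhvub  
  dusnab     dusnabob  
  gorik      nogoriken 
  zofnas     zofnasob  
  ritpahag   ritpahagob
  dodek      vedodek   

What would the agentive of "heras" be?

herasob

"heras" has last vowel 'a'. The stems whose last vowel is 'a' (zofnas → zofnasob, dusnab → dusnabob, ritpahag → ritpahagob) add -ob.
The other patterns: stems whose last vowel is 'i' add no- … -en around the stem; stems whose last vowel is 'e' or 'u' add the prefix ve-.
So heras → herasob.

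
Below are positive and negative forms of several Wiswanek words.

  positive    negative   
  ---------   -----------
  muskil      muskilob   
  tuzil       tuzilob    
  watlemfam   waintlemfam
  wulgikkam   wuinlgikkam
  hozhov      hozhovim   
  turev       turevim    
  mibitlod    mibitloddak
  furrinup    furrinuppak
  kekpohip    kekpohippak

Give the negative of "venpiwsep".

"venpiwsep" ends in -p. The stems ending in -p (furrinup → furrinuppak, kekpohip → kekpohippak) double the final consonant and add -ak.
So venpiwsep → venpiwseppak.

venpiwseppak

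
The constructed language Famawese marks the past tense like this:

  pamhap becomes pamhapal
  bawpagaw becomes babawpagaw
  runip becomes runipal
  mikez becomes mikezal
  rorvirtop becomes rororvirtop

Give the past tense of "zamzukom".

pamhap and rorvirtop both end in -p yet inflect differently (pamhapal, rororvirtop), so the final letter is not what conditions the rule; the number of vowels is.
"zamzukom" has 3 vowels. The stems with 3 vowels (bawpagaw → babawpagaw, rorvirtop → rororvirtop) repeat the first consonant+vowel as a prefix.
So zamzukom → zazamzukom.

zazamzukom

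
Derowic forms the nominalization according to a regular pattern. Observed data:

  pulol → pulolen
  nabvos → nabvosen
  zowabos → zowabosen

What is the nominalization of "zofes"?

Every pair shown (pulol → pulolen, nabvos → nabvosen, zowabos → zowabosen) follows the same rule: add -en.
So zofes → zofesen.

zofesen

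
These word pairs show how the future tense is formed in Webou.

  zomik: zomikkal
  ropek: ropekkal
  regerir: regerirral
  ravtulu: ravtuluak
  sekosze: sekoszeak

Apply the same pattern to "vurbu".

vurbuak

ropek and sekosze both have last vowel 'e' yet inflect differently (ropekkal, sekoszeak), so the last vowel is not what conditions the rule; whether the stem ends in a vowel or a consonant is.
"vurbu" ends in a vowel. The stems ending in a vowel (ravtulu → ravtuluak, sekosze → sekoszeak) add -ak.
So vurbu → vurbuak.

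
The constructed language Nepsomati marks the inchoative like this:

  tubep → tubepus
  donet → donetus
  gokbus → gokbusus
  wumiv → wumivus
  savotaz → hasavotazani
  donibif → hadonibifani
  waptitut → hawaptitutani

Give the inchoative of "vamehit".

havamehitani

"vamehit" has 3 vowels. The stems with 3 vowels (savotaz → hasavotazani, donibif → hadonibifani, waptitut → hawaptitutani) add ha- … -ani around the stem.
The other pattern: stems with 2 vowels add -us.
So vamehit → havamehitani.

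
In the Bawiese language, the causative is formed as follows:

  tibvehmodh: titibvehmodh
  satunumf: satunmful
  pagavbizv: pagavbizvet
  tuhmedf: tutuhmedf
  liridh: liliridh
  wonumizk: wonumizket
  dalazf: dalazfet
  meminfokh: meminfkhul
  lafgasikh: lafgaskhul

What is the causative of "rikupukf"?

dalazf and tuhmedf both end in -f yet inflect differently (dalazfet, tutuhmedf), so the final letter is not what conditions the rule; the second-to-last letter is.
"rikupukf" has second-to-last letter 'k'. The stems whose second-to-last letter is 'k' (lafgasikh → lafgaskhul, meminfokh → meminfkhul) delete the last vowel and add -ul.
The other patterns: stems whose second-to-last letter is 'z' add -et; stems whose second-to-last letter is 'd' repeat the first consonant+vowel as a prefix.
So rikupukf → rikupkful.

rikupkful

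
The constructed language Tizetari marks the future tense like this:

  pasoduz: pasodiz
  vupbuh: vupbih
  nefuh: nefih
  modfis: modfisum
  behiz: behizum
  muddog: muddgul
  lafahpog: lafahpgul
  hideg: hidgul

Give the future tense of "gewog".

pasoduz and behiz both end in -z yet inflect differently (pasodiz, behizum), so the final letter is not what conditions the rule; the last vowel is.
"gewog" has last vowel 'o'. The stems whose last vowel is 'o' (muddog → muddgul, lafahpog → lafahpgul) delete the last vowel and add -ul.
The other patterns: stems whose last vowel is 'u' change the last vowel to 'i'; stems whose last vowel is 'i' add -um.
So gewog → gewgul.

gewgul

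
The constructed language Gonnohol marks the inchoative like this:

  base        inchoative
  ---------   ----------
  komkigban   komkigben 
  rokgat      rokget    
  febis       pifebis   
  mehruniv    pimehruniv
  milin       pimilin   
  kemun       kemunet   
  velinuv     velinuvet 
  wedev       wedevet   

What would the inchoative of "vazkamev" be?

vazkamevet

komkigban and milin both end in -n yet inflect differently (komkigben, pimilin), so the final letter is not what conditions the rule; the last vowel is.
"vazkamev" has last vowel 'e'. The one such stem in the data (wedev → wedevet) adds -et, so the same rule applies.
So vazkamev → vazkamevet.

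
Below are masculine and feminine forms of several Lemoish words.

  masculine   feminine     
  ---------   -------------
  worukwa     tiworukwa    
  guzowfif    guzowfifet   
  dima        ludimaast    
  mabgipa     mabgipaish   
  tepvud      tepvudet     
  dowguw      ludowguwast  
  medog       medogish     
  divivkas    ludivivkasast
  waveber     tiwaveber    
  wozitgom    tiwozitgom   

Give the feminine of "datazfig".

ludatazfigast

"datazfig" begins with d-. The stems beginning with d- (dima → ludimaast, dowguw → ludowguwast, divivkas → ludivivkasast) add lu- … -ast around the stem.
The other patterns: stems beginning with w- add the prefix ti-; stems beginning with m- add -ish; stems beginning with g- or t- add -et.
So datazfig → ludatazfigast.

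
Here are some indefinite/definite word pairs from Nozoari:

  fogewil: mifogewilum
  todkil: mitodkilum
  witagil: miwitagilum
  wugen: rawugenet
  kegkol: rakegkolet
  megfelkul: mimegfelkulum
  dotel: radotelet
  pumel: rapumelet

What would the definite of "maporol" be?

megfelkul and kegkol both end in -l yet inflect differently (mimegfelkulum, rakegkolet), so the final letter is not what conditions the rule; the last vowel is.
"maporol" has last vowel 'o'. The one such stem in the data (kegkol → rakegkolet) adds ra- … -et around the stem, so the same rule applies.
The other pattern: stems whose last vowel is 'i' or 'u' add mi- … -um around the stem.
So maporol → ramaporolet.

ramaporolet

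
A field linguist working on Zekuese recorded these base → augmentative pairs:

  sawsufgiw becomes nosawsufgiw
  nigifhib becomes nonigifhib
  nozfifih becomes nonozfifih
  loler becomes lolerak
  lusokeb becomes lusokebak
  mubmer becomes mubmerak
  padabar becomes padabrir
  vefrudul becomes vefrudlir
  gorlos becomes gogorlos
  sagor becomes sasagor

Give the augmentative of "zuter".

nigifhib and lusokeb both end in -b yet inflect differently (nonigifhib, lusokebak), so the final letter is not what conditions the rule; the last vowel is.
"zuter" has last vowel 'e'. The stems whose last vowel is 'e' (loler → lolerak, lusokeb → lusokebak, mubmer → mubmerak) add -ak.
So zuter → zuterak.

zuterak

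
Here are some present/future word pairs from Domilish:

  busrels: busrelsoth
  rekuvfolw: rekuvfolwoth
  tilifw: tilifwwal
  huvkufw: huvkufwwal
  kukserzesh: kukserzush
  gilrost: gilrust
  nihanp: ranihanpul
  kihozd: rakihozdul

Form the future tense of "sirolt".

rekuvfolw and tilifw both end in -w yet inflect differently (rekuvfolwoth, tilifwwal), so the final letter is not what conditions the rule; the second-to-last letter is.
"sirolt" has second-to-last letter 'l'. The stems whose second-to-last letter is 'l' (busrels → busrelsoth, rekuvfolw → rekuvfolwoth) add -oth.
So sirolt → siroltoth.

siroltoth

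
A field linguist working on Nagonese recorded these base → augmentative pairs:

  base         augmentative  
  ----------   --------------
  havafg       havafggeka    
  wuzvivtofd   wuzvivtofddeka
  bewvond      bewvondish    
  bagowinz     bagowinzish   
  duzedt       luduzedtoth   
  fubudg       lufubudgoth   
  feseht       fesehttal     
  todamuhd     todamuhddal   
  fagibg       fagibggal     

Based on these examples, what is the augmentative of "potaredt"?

lupotaredtoth

"potaredt" has second-to-last letter 'd'. The stems whose second-to-last letter is 'd' (duzedt → luduzedtoth, fubudg → lufubudgoth) add lu- … -oth around the stem.
The other patterns: stems whose second-to-last letter is 'f' double the final consonant and add -eka; stems whose second-to-last letter is 'n' add -ish; stems whose second-to-last letter is 'b' or 'h' double the final consonant and add -al.
So potaredt → lupotaredtoth.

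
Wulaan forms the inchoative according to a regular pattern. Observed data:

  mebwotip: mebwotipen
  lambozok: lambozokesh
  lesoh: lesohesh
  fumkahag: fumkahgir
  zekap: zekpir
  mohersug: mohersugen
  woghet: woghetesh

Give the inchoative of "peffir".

mohersug and fumkahag both end in -g yet inflect differently (mohersugen, fumkahgir), so the final letter is not what conditions the rule; the last vowel is.
"peffir" has last vowel 'i'. The one such stem in the data (mebwotip → mebwotipen) adds -en, so the same rule applies.
So peffir → peffiren.

peffiren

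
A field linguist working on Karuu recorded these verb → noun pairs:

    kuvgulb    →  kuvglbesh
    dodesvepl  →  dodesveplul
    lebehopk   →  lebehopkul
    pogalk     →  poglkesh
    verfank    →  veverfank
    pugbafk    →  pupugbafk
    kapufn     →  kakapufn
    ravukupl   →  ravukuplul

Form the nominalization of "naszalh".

naszlhesh

lebehopk and pogalk both end in -k yet inflect differently (lebehopkul, poglkesh), so the final letter is not what conditions the rule; the second-to-last letter is.
"naszalh" has second-to-last letter 'l'. The stems whose second-to-last letter is 'l' (kuvgulb → kuvglbesh, pogalk → poglkesh) delete the last vowel and add -esh.
The other patterns: stems whose second-to-last letter is 'p' add -ul; stems whose second-to-last letter is 'f' or 'n' repeat the first consonant+vowel as a prefix.
So naszalh → naszlhesh.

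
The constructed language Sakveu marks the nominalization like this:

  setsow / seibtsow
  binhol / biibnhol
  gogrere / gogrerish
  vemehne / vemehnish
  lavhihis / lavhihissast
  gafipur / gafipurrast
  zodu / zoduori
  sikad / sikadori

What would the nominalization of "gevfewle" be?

gafipur and zodu both have last vowel 'u' yet inflect differently (gafipurrast, zoduori), so the last vowel is not what conditions the rule; the final letter is.
"gevfewle" ends in -e. The stems ending in -e (gogrere → gogrerish, vemehne → vemehnish) drop the final letter and add -ish.
The other patterns: stems ending in -l or -w insert -ib- after the first vowel; stems ending in -r or -s double the final consonant and add -ast; stems ending in -d or -u add -ori.
So gevfewle → gevfewlish.

gevfewlish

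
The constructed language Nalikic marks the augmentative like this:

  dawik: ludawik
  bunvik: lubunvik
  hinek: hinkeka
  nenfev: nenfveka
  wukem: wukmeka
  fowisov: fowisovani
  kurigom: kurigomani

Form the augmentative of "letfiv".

dawik and hinek both end in -k yet inflect differently (ludawik, hinkeka), so the final letter is not what conditions the rule; the last vowel is.
"letfiv" has last vowel 'i'. The stems whose last vowel is 'i' (dawik → ludawik, bunvik → lubunvik) add the prefix lu-.
The other patterns: stems whose last vowel is 'e' delete the last vowel and add -eka; stems whose last vowel is 'o' add -ani.
So letfiv → luletfiv.

luletfiv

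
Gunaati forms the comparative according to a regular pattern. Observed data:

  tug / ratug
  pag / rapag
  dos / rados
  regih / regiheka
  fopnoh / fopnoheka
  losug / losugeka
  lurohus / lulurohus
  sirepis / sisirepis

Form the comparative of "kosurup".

kokosurup

tug and losug both end in -g yet inflect differently (ratug, losugeka), so the final letter is not what conditions the rule; the number of vowels is.
"kosurup" has 3 vowels. The stems with 3 vowels (lurohus → lulurohus, sirepis → sisirepis) repeat the first consonant+vowel as a prefix.
The other patterns: stems with 1 vowel add the prefix ra-; stems with 2 vowels add -eka.
So kosurup → kokosurup.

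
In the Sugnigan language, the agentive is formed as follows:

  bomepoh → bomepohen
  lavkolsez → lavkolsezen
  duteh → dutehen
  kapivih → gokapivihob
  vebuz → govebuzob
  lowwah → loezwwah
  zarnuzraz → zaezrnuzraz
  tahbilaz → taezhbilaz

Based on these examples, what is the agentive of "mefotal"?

bomepoh and kapivih both end in -h yet inflect differently (bomepohen, gokapivihob), so the final letter is not what conditions the rule; the last vowel is.
"mefotal" has last vowel 'a'. The stems whose last vowel is 'a' (lowwah → loezwwah, zarnuzraz → zaezrnuzraz, tahbilaz → taezhbilaz) insert -ez- after the first vowel.
So mefotal → meezfotal.

meezfotal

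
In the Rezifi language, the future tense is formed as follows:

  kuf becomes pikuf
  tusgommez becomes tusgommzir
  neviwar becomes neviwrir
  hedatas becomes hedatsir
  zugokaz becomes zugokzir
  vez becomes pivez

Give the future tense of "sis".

pisis

vez and zugokaz both end in -z yet inflect differently (pivez, zugokzir), so the final letter is not what conditions the rule; the number of vowels is.
"sis" has 1 vowel. The stems with 1 vowel (kuf → pikuf, vez → pivez) add the prefix pi-.
So sis → pisis.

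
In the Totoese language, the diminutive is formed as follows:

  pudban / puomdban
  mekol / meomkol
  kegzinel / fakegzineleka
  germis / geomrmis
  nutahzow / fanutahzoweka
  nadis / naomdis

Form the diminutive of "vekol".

"vekol" has 2 vowels. The stems with 2 vowels (pudban → puomdban, germis → geomrmis, nadis → naomdis) insert -om- after the first vowel.
The other pattern: stems with 3 vowels add fa- … -eka around the stem.
So vekol → veomkol.

veomkol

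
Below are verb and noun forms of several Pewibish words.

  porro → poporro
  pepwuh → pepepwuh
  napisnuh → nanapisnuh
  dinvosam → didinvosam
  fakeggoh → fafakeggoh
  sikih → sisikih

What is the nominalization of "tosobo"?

Every pair shown (porro → poporro, pepwuh → pepepwuh, napisnuh → nanapisnuh, …) follows the same rule: repeat the first consonant+vowel as a prefix.
So tosobo → totosobo.

totosobo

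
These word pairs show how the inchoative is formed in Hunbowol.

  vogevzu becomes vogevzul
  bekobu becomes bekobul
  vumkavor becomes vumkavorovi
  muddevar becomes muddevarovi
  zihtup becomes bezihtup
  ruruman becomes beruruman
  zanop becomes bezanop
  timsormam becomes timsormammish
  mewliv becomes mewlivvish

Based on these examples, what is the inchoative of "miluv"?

miluvvish

vogevzu and zihtup both have last vowel 'u' yet inflect differently (vogevzul, bezihtup), so the last vowel is not what conditions the rule; the final letter is.
"miluv" ends in -v. The one such stem in the data (mewliv → mewlivvish) doubles the final consonant and adds -ish (as does timsormam), so the same rule applies.
The other patterns: stems ending in -u drop the final letter and add -ul; stems ending in -r add -ovi; stems ending in -n or -p add the prefix be-.
So miluv → miluvvish.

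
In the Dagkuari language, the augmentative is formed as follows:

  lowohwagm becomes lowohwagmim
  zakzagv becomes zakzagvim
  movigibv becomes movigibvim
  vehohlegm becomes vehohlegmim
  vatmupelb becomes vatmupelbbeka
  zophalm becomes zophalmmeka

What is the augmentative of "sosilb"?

sosilbbeka

lowohwagm and zophalm both end in -m yet inflect differently (lowohwagmim, zophalmmeka), so the final letter is not what conditions the rule; the second-to-last letter is.
"sosilb" has second-to-last letter 'l'. The stems whose second-to-last letter is 'l' (vatmupelb → vatmupelbbeka, zophalm → zophalmmeka) double the final consonant and add -eka.
The other pattern: stems whose second-to-last letter is 'b' or 'g' add -im.
So sosilb → sosilbbeka.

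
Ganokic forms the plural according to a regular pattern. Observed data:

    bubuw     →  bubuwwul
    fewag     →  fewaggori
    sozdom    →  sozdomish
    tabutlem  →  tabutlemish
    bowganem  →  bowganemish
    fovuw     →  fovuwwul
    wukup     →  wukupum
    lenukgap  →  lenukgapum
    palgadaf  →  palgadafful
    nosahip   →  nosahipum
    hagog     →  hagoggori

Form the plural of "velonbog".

velonboggori

fewag and lenukgap both have last vowel 'a' yet inflect differently (fewaggori, lenukgapum), so the last vowel is not what conditions the rule; the final letter is.
"velonbog" ends in -g. The stems ending in -g (fewag → fewaggori, hagog → hagoggori) double the final consonant and add -ori.
The other patterns: stems ending in -p add -um; stems ending in -m add -ish; stems ending in -f or -w double the final consonant and add -ul.
So velonbog → velonboggori.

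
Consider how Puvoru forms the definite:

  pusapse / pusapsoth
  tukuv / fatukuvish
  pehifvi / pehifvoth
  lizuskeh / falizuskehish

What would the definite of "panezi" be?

panezoth

lizuskeh and pusapse both have last vowel 'e' yet inflect differently (falizuskehish, pusapsoth), so the last vowel is not what conditions the rule; whether the stem ends in a vowel or a consonant is.
"panezi" ends in a vowel. The stems ending in a vowel (pehifvi → pehifvoth, pusapse → pusapsoth) drop the final letter and add -oth.
So panezi → panezoth.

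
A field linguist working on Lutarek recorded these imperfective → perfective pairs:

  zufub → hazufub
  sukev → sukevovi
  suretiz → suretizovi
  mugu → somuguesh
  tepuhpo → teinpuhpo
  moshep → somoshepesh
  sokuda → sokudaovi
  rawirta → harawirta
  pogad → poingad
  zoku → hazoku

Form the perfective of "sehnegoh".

zoku and mugu both end in -u yet inflect differently (hazoku, somuguesh), so the final letter is not what conditions the rule; the first letter is.
"sehnegoh" begins with s-. The stems beginning with s- (sukev → sukevovi, suretiz → suretizovi, sokuda → sokudaovi) add -ovi.
The other patterns: stems beginning with r- or z- add the prefix ha-; stems beginning with m- add so- … -esh around the stem; stems beginning with p- or t- insert -in- after the first vowel.
So sehnegoh → sehnegohovi.

sehnegohovi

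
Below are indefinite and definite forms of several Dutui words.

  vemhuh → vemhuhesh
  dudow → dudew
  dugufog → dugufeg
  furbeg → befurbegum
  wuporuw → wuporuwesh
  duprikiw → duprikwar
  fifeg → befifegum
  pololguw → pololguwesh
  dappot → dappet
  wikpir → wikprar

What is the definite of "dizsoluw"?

dizsoluwesh

wuporuw and duprikiw both end in -w yet inflect differently (wuporuwesh, duprikwar), so the final letter is not what conditions the rule; the last vowel is.
"dizsoluw" has last vowel 'u'. The stems whose last vowel is 'u' (vemhuh → vemhuhesh, wuporuw → wuporuwesh, pololguw → pololguwesh) add -esh.
So dizsoluw → dizsoluwesh.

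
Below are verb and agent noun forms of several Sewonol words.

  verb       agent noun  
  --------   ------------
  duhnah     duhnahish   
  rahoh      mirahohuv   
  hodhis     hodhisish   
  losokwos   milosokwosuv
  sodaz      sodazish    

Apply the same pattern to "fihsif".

"fihsif" has last vowel 'i'. The one such stem in the data (hodhis → hodhisish) adds -ish, so the same rule applies.
The other pattern: stems whose last vowel is 'o' add mi- … -uv around the stem.
So fihsif → fihsifish.

fihsifish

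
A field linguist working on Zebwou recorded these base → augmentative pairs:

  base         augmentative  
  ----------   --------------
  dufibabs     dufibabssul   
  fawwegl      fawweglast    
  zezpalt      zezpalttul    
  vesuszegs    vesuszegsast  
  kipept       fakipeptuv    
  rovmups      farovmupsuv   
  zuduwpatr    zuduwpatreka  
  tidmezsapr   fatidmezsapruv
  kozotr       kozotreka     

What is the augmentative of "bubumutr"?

"bubumutr" has second-to-last letter 't'. The stems whose second-to-last letter is 't' (kozotr → kozotreka, zuduwpatr → zuduwpatreka) add -eka.
The other patterns: stems whose second-to-last letter is 'g' add -ast; stems whose second-to-last letter is 'p' add fa- … -uv around the stem; stems whose second-to-last letter is 'b' or 'l' double the final consonant and add -ul.
So bubumutr → bubumutreka.

bubumutreka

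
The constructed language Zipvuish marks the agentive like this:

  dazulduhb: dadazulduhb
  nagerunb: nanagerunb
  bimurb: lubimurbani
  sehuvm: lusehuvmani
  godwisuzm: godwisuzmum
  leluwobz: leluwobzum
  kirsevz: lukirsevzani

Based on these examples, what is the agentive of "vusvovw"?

bimurb and dazulduhb both end in -b yet inflect differently (lubimurbani, dadazulduhb), so the final letter is not what conditions the rule; the second-to-last letter is.
"vusvovw" has second-to-last letter 'v'. The stems whose second-to-last letter is 'v' (sehuvm → lusehuvmani, kirsevz → lukirsevzani) add lu- … -ani around the stem.
The other patterns: stems whose second-to-last letter is 'h' or 'n' repeat the first consonant+vowel as a prefix; stems whose second-to-last letter is 'b' or 'z' add -um.
So vusvovw → luvusvovwani.

luvusvovwani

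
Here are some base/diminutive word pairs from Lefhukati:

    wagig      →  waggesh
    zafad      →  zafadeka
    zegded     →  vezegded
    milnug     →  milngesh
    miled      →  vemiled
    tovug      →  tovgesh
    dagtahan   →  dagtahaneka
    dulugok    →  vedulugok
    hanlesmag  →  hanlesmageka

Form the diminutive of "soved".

vesoved

"soved" has last vowel 'e'. The stems whose last vowel is 'e' (miled → vemiled, zegded → vezegded) add the prefix ve-.
The other patterns: stems whose last vowel is 'a' add -eka; stems whose last vowel is 'i' or 'u' delete the last vowel and add -esh.
So soved → vesoved.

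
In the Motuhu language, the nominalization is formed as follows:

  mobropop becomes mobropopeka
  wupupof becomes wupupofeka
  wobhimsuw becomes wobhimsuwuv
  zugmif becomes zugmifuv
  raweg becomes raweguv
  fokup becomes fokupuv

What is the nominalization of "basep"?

basepuv

wupupof and zugmif both end in -f yet inflect differently (wupupofeka, zugmifuv), so the final letter is not what conditions the rule; the last vowel is.
"basep" has last vowel 'e'. The one such stem in the data (raweg → raweguv) adds -uv, so the same rule applies.
So basep → basepuv.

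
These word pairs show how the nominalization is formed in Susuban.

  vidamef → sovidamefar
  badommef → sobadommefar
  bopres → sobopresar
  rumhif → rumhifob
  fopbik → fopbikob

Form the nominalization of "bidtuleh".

vidamef and rumhif both end in -f yet inflect differently (sovidamefar, rumhifob), so the final letter is not what conditions the rule; the last vowel is.
"bidtuleh" has last vowel 'e'. The stems whose last vowel is 'e' (vidamef → sovidamefar, badommef → sobadommefar, bopres → sobopresar) add so- … -ar around the stem.
The other pattern: stems whose last vowel is 'i' add -ob.
So bidtuleh → sobidtulehar.

sobidtulehar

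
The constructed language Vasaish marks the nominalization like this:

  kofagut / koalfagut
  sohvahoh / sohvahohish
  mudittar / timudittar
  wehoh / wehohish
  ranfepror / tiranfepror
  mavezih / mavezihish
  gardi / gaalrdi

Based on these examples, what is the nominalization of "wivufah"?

wivufahish

wehoh and ranfepror both have last vowel 'o' yet inflect differently (wehohish, tiranfepror), so the last vowel is not what conditions the rule; the final letter is.
"wivufah" ends in -h. The stems ending in -h (wehoh → wehohish, mavezih → mavezihish, sohvahoh → sohvahohish) add -ish.
So wivufah → wivufahish.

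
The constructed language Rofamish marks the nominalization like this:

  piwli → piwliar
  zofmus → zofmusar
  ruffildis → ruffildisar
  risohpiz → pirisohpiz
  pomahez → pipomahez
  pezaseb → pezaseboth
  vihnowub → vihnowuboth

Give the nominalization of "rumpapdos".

rumpapdosar

piwli and risohpiz both have last vowel 'i' yet inflect differently (piwliar, pirisohpiz), so the last vowel is not what conditions the rule; the final letter is.
"rumpapdos" ends in -s. The stems ending in -s (zofmus → zofmusar, ruffildis → ruffildisar) add -ar.
So rumpapdos → rumpapdosar.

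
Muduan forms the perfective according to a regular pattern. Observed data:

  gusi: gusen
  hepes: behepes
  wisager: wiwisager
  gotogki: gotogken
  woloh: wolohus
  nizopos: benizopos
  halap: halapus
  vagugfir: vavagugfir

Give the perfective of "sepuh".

sepuhus

woloh and nizopos both have last vowel 'o' yet inflect differently (wolohus, benizopos), so the last vowel is not what conditions the rule; the final letter is.
"sepuh" ends in -h. The one such stem in the data (woloh → wolohus) adds -us, so the same rule applies.
The other patterns: stems ending in -i drop the final letter and add -en; stems ending in -s add the prefix be-; stems ending in -r repeat the first consonant+vowel as a prefix.
So sepuh → sepuhus.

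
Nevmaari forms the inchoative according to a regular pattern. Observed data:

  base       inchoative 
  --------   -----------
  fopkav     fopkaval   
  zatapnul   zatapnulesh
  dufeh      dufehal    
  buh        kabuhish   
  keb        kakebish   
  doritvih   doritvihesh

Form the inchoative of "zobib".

zobibal

buh and dufeh both end in -h yet inflect differently (kabuhish, dufehal), so the final letter is not what conditions the rule; the number of vowels is.
"zobib" has 2 vowels. The stems with 2 vowels (fopkav → fopkaval, dufeh → dufehal) add -al.
So zobib → zobibal.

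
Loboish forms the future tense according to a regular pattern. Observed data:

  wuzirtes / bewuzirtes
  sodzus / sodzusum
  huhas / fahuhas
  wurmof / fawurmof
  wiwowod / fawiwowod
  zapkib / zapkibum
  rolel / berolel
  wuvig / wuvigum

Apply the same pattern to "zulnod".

wuzirtes and sodzus both end in -s yet inflect differently (bewuzirtes, sodzusum), so the final letter is not what conditions the rule; the last vowel is.
"zulnod" has last vowel 'o'. The stems whose last vowel is 'o' (wiwowod → fawiwowod, wurmof → fawurmof) add the prefix fa-.
The other patterns: stems whose last vowel is 'e' add the prefix be-; stems whose last vowel is 'i' or 'u' add -um.
So zulnod → fazulnod.

fazulnod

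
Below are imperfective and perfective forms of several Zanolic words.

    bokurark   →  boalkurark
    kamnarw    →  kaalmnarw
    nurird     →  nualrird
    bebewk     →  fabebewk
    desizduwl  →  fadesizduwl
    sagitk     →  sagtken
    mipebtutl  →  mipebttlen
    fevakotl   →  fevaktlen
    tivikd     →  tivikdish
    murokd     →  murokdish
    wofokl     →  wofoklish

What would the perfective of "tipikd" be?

tipikdish

"tipikd" has second-to-last letter 'k'. The stems whose second-to-last letter is 'k' (tivikd → tivikdish, murokd → murokdish, wofokl → wofoklish) add -ish.
The other patterns: stems whose second-to-last letter is 'r' insert -al- after the first vowel; stems whose second-to-last letter is 'w' add the prefix fa-; stems whose second-to-last letter is 't' delete the last vowel and add -en.
So tipikd → tipikdish.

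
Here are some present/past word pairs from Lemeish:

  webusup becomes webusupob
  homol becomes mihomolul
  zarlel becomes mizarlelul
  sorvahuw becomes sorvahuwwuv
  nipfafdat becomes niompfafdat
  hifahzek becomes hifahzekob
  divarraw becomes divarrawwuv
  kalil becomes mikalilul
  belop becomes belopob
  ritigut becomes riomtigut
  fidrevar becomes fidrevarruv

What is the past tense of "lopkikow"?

lopkikowwuv

sorvahuw and ritigut both have last vowel 'u' yet inflect differently (sorvahuwwuv, riomtigut), so the last vowel is not what conditions the rule; the final letter is.
"lopkikow" ends in -w. The stems ending in -w (divarraw → divarrawwuv, sorvahuw → sorvahuwwuv) double the final consonant and add -uv.
The other patterns: stems ending in -l add mi- … -ul around the stem; stems ending in -t insert -om- after the first vowel; stems ending in -k or -p add -ob.
So lopkikow → lopkikowwuv.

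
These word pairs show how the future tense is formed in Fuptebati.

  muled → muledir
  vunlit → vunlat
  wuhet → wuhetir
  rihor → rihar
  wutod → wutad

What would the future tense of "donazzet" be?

wuhet and vunlit both end in -t yet inflect differently (wuhetir, vunlat), so the final letter is not what conditions the rule; the last vowel is.
"donazzet" has last vowel 'e'. The stems whose last vowel is 'e' (wuhet → wuhetir, muled → muledir) add -ir.
The other pattern: stems whose last vowel is 'i' or 'o' change the last vowel to 'a'.
So donazzet → donazzetir.

donazzetir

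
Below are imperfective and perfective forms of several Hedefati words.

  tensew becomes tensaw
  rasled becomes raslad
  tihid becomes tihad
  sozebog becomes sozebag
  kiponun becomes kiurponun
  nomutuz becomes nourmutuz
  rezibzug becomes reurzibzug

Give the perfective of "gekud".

rezibzug and sozebog both end in -g yet inflect differently (reurzibzug, sozebag), so the final letter is not what conditions the rule; the last vowel is.
"gekud" has last vowel 'u'. The stems whose last vowel is 'u' (rezibzug → reurzibzug, nomutuz → nourmutuz, kiponun → kiurponun) insert -ur- after the first vowel.
The other pattern: stems whose last vowel is 'e', 'i' or 'o' change the last vowel to 'a'.
So gekud → geurkud.

geurkud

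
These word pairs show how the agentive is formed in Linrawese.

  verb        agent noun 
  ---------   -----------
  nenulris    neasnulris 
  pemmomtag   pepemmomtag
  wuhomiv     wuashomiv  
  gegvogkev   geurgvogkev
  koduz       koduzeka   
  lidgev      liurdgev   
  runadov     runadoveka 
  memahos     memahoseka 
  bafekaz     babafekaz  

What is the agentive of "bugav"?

lidgev and runadov both end in -v yet inflect differently (liurdgev, runadoveka), so the final letter is not what conditions the rule; the last vowel is.
"bugav" has last vowel 'a'. The stems whose last vowel is 'a' (pemmomtag → pepemmomtag, bafekaz → babafekaz) repeat the first consonant+vowel as a prefix.
The other patterns: stems whose last vowel is 'e' insert -ur- after the first vowel; stems whose last vowel is 'o' or 'u' add -eka; stems whose last vowel is 'i' insert -as- after the first vowel.
So bugav → bubugav.

bubugav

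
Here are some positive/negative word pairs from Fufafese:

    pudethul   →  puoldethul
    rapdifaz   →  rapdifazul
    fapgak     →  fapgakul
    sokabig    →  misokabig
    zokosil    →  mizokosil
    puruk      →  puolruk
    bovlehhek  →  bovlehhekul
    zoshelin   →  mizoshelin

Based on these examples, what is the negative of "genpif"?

bovlehhek and puruk both end in -k yet inflect differently (bovlehhekul, puolruk), so the final letter is not what conditions the rule; the last vowel is.
"genpif" has last vowel 'i'. The stems whose last vowel is 'i' (sokabig → misokabig, zoshelin → mizoshelin, zokosil → mizokosil) add the prefix mi-.
The other patterns: stems whose last vowel is 'a' or 'e' add -ul; stems whose last vowel is 'u' insert -ol- after the first vowel.
So genpif → migenpif.

migenpif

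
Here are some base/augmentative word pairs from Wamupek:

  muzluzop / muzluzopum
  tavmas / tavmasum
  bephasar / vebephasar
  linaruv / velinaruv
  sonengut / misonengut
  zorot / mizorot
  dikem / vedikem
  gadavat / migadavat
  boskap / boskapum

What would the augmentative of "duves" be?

duvesum

"duves" ends in -s. The one such stem in the data (tavmas → tavmasum) adds -um, so the same rule applies.
So duves → duvesum.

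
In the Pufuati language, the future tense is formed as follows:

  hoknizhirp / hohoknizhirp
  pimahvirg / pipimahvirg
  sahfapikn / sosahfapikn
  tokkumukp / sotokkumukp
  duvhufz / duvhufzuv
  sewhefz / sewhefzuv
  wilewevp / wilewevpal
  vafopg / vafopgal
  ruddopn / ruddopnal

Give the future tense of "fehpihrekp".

sofehpihrekp

hoknizhirp and tokkumukp both end in -p yet inflect differently (hohoknizhirp, sotokkumukp), so the final letter is not what conditions the rule; the second-to-last letter is.
"fehpihrekp" has second-to-last letter 'k'. The stems whose second-to-last letter is 'k' (sahfapikn → sosahfapikn, tokkumukp → sotokkumukp) add the prefix so-.
The other patterns: stems whose second-to-last letter is 'r' repeat the first consonant+vowel as a prefix; stems whose second-to-last letter is 'f' add -uv; stems whose second-to-last letter is 'p' or 'v' add -al.
So fehpihrekp → sofehpihrekp.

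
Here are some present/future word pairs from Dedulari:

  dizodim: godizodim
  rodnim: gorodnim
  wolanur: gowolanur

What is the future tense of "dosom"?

Every pair shown (dizodim → godizodim, rodnim → gorodnim, wolanur → gowolanur) follows the same rule: add the prefix go-.
So dosom → godosom.

godosom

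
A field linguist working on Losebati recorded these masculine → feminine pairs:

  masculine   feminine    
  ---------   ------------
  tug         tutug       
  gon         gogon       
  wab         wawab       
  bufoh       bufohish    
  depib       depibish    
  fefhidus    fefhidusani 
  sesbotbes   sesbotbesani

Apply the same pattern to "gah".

"gah" has 1 vowel. The stems with 1 vowel (tug → tutug, gon → gogon, wab → wawab) repeat the first consonant+vowel as a prefix.
The other patterns: stems with 2 vowels add -ish; stems with 3 vowels add -ani.
So gah → gagah.

gagah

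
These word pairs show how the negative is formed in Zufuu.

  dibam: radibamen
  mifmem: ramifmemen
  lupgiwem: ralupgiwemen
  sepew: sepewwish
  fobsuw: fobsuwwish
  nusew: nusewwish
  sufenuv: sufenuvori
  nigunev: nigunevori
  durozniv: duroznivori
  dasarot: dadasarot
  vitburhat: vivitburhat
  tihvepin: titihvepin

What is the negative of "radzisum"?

mifmem and sepew both have last vowel 'e' yet inflect differently (ramifmemen, sepewwish), so the last vowel is not what conditions the rule; the final letter is.
"radzisum" ends in -m. The stems ending in -m (dibam → radibamen, mifmem → ramifmemen, lupgiwem → ralupgiwemen) add ra- … -en around the stem.
The other patterns: stems ending in -w double the final consonant and add -ish; stems ending in -v add -ori; stems ending in -n or -t repeat the first consonant+vowel as a prefix.
So radzisum → raradzisumen.

raradzisumen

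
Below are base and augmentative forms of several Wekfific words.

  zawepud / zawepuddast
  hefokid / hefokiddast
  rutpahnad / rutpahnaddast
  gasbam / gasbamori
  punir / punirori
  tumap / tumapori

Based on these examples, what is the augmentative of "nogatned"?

"nogatned" ends in -d. The stems ending in -d (zawepud → zawepuddast, hefokid → hefokiddast, rutpahnad → rutpahnaddast) double the final consonant and add -ast.
So nogatned → nogatneddast.

nogatneddast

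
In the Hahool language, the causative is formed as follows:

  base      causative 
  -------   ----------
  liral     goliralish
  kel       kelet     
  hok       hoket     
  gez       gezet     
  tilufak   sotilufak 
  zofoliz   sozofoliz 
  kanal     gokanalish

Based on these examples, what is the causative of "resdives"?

kel and liral both end in -l yet inflect differently (kelet, goliralish), so the final letter is not what conditions the rule; the number of vowels is.
"resdives" has 3 vowels. The stems with 3 vowels (zofoliz → sozofoliz, tilufak → sotilufak) add the prefix so-.
The other patterns: stems with 1 vowel add -et; stems with 2 vowels add go- … -ish around the stem.
So resdives → soresdives.

soresdives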